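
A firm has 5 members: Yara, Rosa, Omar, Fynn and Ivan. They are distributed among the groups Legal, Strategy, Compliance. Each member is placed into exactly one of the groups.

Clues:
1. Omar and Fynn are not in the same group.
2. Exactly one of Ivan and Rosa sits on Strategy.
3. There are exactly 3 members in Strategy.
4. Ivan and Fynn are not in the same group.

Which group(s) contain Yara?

Yara: Strategy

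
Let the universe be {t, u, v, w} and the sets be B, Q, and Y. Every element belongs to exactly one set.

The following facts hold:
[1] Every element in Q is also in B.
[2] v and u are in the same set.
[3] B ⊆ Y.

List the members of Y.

Y = {t, u, v, w}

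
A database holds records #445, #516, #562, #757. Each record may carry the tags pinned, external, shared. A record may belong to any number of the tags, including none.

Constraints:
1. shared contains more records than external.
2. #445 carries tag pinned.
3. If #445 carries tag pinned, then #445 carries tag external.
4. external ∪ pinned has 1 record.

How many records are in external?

1

From (2): #445 ∈ pinned.
(3): #445 ∈ external.
Suppose #516 ∈ pinned: no assignment then satisfies all the clues, so #516 ∉ pinned.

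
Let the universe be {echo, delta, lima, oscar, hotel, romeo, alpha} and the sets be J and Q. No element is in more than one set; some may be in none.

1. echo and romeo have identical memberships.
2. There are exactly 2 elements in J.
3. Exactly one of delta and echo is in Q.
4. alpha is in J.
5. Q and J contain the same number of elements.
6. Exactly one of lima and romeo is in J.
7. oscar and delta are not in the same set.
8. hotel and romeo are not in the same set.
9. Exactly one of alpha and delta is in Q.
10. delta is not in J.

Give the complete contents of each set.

J = {alpha, lima}; Q = {delta, hotel}

From (4): alpha ∈ J.
From (10): delta ∉ J.
(9) (exactly one): delta ∈ Q.
(3) (exactly one): echo ∉ Q.
(7): oscar ∉ Q.
(1): romeo matches echo: romeo ∉ Q.
Suppose echo ∈ J: no assignment then satisfies all the clues, so echo ∉ J.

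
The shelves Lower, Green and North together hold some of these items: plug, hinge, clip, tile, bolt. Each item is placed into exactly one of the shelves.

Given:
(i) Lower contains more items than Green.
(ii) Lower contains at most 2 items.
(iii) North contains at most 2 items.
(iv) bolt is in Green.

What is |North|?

From (iv): bolt ∈ Green.
Suppose plug ∈ Green: no assignment then satisfies all the clues, so plug ∉ Green.

2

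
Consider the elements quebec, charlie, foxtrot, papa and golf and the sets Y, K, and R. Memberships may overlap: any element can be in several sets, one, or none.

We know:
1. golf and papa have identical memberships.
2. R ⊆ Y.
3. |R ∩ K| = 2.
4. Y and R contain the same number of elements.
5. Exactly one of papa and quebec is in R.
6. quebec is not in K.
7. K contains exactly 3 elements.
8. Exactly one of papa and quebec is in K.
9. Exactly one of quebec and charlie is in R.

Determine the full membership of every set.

Y = {charlie, golf, papa}; K = {foxtrot, golf, papa}; R = {charlie, golf, papa}

From (6): quebec ∉ K.
(8) (exactly one): papa ∈ K.
(1): golf matches papa: golf ∈ K.
Suppose quebec ∈ Y: no assignment then satisfies all the clues, so quebec ∉ Y.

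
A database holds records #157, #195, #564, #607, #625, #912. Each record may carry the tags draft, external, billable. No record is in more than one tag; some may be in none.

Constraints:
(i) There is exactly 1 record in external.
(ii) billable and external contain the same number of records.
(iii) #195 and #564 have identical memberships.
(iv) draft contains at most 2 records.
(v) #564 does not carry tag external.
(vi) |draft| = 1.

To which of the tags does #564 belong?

#564: none

From (v): #564 ∉ external.
(iii): #195 matches #564: #195 ∉ external.
Suppose #564 ∈ draft: no assignment then satisfies all the clues, so #564 ∉ draft.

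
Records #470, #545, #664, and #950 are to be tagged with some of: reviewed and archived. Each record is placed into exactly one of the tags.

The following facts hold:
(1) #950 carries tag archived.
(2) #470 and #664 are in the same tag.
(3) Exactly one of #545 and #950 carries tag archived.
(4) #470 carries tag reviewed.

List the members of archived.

From (1): #950 ∈ archived.
From (4): #470 ∈ reviewed.
(2): #664 matches #470: #664 ∈ reviewed.
(3) (exactly one): #545 ∉ archived.
Only one tag left: #545 ∈ reviewed.

archived = {#950}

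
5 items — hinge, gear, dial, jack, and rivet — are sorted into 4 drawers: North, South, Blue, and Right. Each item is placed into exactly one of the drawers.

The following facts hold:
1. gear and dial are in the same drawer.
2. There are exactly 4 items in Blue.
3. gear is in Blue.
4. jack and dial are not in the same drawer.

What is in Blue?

From (3): gear ∈ Blue.
(1): dial matches gear: dial ∉ North.
(1): dial matches gear: dial ∉ South.
(1): dial matches gear: dial ∈ Blue.
(4): jack ∉ Blue.
(2): only 4 candidates remain for Blue, so all are in.

Blue = {dial, gear, hinge, rivet}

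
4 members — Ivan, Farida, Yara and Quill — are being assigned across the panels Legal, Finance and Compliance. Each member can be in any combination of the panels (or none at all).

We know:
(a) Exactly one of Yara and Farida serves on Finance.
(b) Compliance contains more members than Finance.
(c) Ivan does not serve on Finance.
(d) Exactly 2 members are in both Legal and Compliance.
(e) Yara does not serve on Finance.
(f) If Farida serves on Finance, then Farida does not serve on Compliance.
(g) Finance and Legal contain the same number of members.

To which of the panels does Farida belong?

From (c): Ivan ∉ Finance.
From (e): Yara ∉ Finance.
(a) (exactly one): Farida ∈ Finance.
(f): Farida ∉ Compliance.
Suppose Farida ∈ Legal: no assignment then satisfies all the clues, so Farida ∉ Legal.

Farida: Finance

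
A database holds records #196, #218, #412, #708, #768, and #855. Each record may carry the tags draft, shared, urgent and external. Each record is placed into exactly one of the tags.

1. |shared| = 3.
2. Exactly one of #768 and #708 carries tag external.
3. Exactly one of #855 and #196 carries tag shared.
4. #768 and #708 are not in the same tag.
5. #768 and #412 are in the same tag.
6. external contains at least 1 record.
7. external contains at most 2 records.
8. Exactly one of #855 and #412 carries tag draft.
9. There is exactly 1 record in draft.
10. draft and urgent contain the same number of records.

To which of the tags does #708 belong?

#708: external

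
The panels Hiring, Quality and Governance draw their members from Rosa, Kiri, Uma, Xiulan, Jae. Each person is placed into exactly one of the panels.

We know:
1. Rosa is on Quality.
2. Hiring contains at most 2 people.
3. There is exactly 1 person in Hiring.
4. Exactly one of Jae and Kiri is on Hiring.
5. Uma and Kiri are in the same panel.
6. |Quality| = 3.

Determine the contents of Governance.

Governance = {Xiulan}

From (1): Rosa ∈ Quality.
Suppose Kiri ∈ Governance: no assignment then satisfies all the clues, so Kiri ∉ Governance.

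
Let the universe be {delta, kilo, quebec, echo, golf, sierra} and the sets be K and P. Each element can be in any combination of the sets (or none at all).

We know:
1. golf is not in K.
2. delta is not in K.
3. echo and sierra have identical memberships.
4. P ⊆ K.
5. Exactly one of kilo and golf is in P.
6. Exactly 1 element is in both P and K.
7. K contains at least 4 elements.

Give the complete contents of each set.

K = {echo, kilo, quebec, sierra}; P = {kilo}

From (1): golf ∉ K.
From (2): delta ∉ K.
(4) contrapositive: delta ∉ P.
(4) contrapositive: golf ∉ P.
(5) (exactly one): kilo ∈ P.
(7): only 4 candidates remain for K, so all are in.
Suppose quebec ∈ P: no assignment then satisfies all the clues, so quebec ∉ P.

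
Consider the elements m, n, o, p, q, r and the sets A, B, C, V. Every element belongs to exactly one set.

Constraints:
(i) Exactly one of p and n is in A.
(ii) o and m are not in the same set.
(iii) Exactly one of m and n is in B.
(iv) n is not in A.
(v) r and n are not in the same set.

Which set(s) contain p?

p: A

From (iv): n ∉ A.
(i) (exactly one): p ∈ A.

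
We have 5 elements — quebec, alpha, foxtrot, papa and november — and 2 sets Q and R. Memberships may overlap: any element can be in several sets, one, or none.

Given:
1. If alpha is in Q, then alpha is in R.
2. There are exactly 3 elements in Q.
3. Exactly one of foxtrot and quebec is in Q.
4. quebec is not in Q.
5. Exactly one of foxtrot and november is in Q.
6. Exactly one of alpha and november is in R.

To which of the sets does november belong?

From (4): quebec ∉ Q.
(3) (exactly one): foxtrot ∈ Q.
(5) (exactly one): november ∉ Q.
(2): only 3 candidates remain for Q, so all are in.
(1): alpha ∈ R.
(6) (exactly one): november ∉ R.

november: none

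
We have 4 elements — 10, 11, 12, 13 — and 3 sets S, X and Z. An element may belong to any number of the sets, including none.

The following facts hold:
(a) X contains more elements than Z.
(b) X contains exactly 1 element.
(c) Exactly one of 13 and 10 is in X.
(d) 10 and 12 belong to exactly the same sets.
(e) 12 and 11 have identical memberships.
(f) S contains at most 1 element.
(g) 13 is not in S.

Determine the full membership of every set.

From (g): 13 ∉ S.
Suppose 10 ∈ S: no assignment then satisfies all the clues, so 10 ∉ S.

S = {}; X = {13}; Z = {}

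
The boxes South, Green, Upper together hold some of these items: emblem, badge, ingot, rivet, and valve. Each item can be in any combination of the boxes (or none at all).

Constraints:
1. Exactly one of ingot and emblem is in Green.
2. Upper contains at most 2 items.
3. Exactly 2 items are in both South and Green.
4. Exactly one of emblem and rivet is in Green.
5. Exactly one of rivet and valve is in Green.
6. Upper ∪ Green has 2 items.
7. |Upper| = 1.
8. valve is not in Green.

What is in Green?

From (8): valve ∉ Green.
(5) (exactly one): rivet ∈ Green.
(4) (exactly one): emblem ∉ Green.
(1) (exactly one): ingot ∈ Green.
Suppose badge ∈ Green: no assignment then satisfies all the clues, so badge ∉ Green.

Green = {ingot, rivet}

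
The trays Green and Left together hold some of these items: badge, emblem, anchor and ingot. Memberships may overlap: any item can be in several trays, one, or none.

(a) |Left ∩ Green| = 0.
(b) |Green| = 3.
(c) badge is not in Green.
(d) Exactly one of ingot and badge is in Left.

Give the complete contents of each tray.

Green = {anchor, emblem, ingot}; Left = {badge}

From (c): badge ∉ Green.
(b): only 3 candidates remain for Green, so all are in.
Suppose badge ∉ Left: no assignment then satisfies all the clues, so badge ∈ Left.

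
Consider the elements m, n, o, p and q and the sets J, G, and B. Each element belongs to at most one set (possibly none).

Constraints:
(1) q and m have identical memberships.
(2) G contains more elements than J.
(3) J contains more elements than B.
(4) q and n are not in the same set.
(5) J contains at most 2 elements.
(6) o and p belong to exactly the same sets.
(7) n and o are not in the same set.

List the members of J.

J = {n}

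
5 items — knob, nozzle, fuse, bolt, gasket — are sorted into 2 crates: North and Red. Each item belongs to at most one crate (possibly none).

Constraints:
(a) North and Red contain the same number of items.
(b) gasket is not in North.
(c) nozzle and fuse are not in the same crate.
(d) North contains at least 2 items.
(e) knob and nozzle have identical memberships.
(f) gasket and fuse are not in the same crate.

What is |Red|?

2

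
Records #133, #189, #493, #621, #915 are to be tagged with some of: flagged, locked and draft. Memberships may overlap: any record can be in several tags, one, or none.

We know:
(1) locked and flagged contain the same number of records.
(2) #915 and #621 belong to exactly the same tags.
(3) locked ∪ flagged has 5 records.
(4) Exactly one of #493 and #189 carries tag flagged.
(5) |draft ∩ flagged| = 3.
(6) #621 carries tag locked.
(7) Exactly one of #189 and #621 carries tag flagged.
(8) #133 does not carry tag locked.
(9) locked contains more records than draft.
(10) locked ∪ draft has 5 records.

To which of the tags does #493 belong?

#493: flagged, locked

From (6): #621 ∈ locked.
From (8): #133 ∉ locked.
(2): #915 matches #621: #915 ∈ locked.
Suppose #493 ∉ flagged: no assignment then satisfies all the clues, so #493 ∈ flagged.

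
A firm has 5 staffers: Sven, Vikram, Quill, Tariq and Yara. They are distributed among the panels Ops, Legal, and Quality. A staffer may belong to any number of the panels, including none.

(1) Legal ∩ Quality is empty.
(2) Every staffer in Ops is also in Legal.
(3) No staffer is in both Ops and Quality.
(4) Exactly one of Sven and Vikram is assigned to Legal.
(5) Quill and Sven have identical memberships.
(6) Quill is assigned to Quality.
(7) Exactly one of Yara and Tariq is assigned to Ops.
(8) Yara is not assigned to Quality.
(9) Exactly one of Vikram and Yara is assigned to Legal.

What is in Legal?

Legal = {Tariq, Vikram}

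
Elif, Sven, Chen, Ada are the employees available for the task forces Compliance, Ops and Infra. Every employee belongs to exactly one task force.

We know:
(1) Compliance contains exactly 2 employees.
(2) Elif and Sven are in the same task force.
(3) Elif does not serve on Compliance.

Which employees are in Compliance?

Compliance = {Ada, Chen}

From (3): Elif ∉ Compliance.
(2): Sven matches Elif: Sven ∉ Compliance.
(1): only 2 candidates remain for Compliance, so all are in.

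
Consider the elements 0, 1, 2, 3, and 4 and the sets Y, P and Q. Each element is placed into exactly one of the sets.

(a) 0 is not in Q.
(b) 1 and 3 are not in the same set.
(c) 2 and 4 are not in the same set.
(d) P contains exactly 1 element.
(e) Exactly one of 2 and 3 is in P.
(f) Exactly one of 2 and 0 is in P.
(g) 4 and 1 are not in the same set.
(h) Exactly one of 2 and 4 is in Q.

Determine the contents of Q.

Q = {3, 4}

From (a): 0 ∉ Q.
Suppose 1 ∈ Q: no assignment then satisfies all the clues, so 1 ∉ Q.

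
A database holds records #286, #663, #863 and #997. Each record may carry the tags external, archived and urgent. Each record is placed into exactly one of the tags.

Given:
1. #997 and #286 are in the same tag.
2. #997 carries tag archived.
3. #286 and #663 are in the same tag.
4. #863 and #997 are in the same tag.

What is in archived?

From (2): #997 ∈ archived.
(1): #286 matches #997: #286 ∉ external.
(1): #286 matches #997: #286 ∈ archived.
(3): #663 matches #286: #663 ∉ external.
(3): #663 matches #286: #663 ∈ archived.
(4): #863 matches #997: #863 ∉ external.
(4): #863 matches #997: #863 ∈ archived.

archived = {#286, #663, #863, #997}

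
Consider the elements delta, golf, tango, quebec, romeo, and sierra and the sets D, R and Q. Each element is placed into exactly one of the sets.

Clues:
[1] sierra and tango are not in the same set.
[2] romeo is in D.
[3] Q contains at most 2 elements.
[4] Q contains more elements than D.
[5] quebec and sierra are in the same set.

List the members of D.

D = {romeo}

From (2): romeo ∈ D.
Suppose delta ∈ D: no assignment then satisfies all the clues, so delta ∉ D.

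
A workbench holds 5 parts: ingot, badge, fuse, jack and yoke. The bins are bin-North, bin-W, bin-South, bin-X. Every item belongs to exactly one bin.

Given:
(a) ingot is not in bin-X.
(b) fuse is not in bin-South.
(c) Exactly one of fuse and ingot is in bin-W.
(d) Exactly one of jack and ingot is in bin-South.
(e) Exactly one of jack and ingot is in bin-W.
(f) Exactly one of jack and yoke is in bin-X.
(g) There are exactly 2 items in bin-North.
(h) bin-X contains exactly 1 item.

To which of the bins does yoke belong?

yoke: bin-X

From (a): ingot ∉ bin-X.
From (b): fuse ∉ bin-South.
Suppose yoke ∈ bin-North: no assignment then satisfies all the clues, so yoke ∉ bin-North.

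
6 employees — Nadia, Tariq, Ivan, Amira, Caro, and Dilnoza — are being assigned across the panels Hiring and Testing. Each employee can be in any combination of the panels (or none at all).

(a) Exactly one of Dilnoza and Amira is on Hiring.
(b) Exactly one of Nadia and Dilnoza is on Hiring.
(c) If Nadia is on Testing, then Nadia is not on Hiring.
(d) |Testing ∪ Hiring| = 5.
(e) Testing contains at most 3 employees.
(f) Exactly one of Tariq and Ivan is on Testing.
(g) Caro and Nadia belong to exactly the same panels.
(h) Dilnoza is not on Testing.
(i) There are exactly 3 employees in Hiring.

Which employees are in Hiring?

Hiring = {Dilnoza, Ivan, Tariq}

From (h): Dilnoza ∉ Testing.
Suppose Nadia ∈ Hiring: no assignment then satisfies all the clues, so Nadia ∉ Hiring.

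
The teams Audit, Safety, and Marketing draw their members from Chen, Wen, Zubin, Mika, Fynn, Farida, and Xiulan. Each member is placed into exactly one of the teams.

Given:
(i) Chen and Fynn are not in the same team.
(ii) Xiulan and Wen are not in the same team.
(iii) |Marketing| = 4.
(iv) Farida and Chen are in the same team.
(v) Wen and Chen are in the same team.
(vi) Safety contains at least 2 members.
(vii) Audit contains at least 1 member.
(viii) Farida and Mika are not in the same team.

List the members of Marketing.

Marketing = {Chen, Farida, Wen, Zubin}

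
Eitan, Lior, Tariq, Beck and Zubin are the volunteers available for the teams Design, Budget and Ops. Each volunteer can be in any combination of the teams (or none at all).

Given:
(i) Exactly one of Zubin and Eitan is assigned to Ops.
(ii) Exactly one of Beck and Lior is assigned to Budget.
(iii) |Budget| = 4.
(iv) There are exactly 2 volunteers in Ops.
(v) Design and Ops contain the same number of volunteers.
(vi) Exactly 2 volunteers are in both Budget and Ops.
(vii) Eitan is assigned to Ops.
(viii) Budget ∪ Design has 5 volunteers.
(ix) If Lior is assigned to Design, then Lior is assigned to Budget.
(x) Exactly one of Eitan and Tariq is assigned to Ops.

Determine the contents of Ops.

Ops = {Eitan, Lior}

From (vii): Eitan ∈ Ops.
(i) (exactly one): Zubin ∉ Ops.
(x) (exactly one): Tariq ∉ Ops.
Suppose Lior ∉ Ops: no assignment then satisfies all the clues, so Lior ∈ Ops.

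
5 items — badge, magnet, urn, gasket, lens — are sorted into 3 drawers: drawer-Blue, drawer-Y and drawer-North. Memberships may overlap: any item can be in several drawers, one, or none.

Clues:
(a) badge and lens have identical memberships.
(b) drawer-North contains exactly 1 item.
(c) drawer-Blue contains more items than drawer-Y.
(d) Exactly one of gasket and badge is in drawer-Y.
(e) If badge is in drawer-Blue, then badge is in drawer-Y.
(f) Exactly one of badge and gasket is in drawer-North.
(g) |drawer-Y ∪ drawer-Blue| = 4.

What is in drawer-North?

drawer-North = {gasket}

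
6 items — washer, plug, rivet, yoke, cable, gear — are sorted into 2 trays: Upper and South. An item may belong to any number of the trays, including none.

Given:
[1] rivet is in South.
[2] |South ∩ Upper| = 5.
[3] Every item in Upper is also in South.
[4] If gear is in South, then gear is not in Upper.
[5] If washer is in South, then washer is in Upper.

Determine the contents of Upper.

From (1): rivet ∈ South.
Suppose washer ∉ Upper: no assignment then satisfies all the clues, so washer ∈ Upper.

Upper = {cable, plug, rivet, washer, yoke}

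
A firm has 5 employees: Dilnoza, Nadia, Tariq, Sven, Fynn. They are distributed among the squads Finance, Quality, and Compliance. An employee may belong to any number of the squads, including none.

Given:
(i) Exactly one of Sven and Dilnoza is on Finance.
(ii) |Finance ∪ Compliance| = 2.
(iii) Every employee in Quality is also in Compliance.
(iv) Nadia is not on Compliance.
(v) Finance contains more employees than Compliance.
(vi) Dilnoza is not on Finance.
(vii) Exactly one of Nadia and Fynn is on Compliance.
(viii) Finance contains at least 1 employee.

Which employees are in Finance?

From (iv): Nadia ∉ Compliance.
From (vi): Dilnoza ∉ Finance.
(i) (exactly one): Sven ∈ Finance.
(iii) contrapositive: Nadia ∉ Quality.
(vii) (exactly one): Fynn ∈ Compliance.
Suppose Nadia ∈ Finance: no assignment then satisfies all the clues, so Nadia ∉ Finance.

Finance = {Fynn, Sven}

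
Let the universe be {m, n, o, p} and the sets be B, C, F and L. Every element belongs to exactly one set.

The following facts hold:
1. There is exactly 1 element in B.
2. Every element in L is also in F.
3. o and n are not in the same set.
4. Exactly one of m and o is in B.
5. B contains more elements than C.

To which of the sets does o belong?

o: B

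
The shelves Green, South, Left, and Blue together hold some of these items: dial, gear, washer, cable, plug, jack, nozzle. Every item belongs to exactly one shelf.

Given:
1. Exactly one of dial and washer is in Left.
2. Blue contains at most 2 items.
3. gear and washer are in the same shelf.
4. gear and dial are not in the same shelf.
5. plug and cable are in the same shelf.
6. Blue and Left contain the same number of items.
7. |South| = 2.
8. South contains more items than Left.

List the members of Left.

Left = {dial}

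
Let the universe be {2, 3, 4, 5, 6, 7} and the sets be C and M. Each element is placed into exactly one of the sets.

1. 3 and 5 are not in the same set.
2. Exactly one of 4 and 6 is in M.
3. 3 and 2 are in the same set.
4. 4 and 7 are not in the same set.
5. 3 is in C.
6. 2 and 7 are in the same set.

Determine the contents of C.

From (5): 3 ∈ C.
(1): 5 ∉ C.
(3): 2 matches 3: 2 ∈ C.
(6): 7 matches 2: 7 ∈ C.
Only one set left: 5 ∈ M.
(4): 4 ∉ C.
Only one set left: 4 ∈ M.
(2) (exactly one): 6 ∉ M.
Only one set left: 6 ∈ C.

C = {2, 3, 6, 7}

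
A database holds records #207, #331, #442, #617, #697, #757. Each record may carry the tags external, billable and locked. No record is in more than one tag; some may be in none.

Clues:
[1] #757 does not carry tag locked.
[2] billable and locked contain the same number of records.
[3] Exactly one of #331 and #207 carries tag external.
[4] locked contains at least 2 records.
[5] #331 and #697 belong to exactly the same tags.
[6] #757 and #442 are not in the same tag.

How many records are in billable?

From (1): #757 ∉ locked.
Suppose #617 ∈ external: no assignment then satisfies all the clues, so #617 ∉ external.

2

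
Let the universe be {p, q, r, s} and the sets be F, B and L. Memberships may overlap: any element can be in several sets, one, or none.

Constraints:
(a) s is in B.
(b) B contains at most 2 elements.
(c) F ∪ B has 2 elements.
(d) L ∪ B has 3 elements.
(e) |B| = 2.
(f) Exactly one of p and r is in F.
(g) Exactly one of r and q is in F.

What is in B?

From (a): s ∈ B.
Suppose p ∈ B: no assignment then satisfies all the clues, so p ∉ B.

B = {r, s}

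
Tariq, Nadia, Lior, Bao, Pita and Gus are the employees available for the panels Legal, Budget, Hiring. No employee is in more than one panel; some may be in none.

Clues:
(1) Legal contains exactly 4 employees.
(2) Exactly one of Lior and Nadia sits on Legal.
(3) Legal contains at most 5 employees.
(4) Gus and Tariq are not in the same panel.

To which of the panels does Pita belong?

Pita: Legal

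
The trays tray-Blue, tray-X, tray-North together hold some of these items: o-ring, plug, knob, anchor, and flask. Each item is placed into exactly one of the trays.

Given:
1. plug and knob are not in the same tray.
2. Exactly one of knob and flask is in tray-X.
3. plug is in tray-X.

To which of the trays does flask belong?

flask: tray-X

From (3): plug ∈ tray-X.
(1): knob ∉ tray-X.
(2) (exactly one): flask ∈ tray-X.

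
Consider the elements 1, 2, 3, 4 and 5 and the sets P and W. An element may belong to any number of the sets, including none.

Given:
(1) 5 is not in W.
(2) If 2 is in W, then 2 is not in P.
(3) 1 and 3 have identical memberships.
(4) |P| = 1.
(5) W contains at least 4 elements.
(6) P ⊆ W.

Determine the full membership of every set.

P = {4}; W = {1, 2, 3, 4}

From (1): 5 ∉ W.
(5): only 4 candidates remain for W, so all are in.
(6) contrapositive: 5 ∉ P.
(2): 2 ∉ P.
Suppose 1 ∈ P: no assignment then satisfies all the clues, so 1 ∉ P.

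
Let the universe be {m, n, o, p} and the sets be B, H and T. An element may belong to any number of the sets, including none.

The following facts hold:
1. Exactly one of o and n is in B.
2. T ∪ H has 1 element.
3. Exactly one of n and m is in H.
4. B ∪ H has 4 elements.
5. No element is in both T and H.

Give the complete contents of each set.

B = {m, o, p}; H = {n}; T = {}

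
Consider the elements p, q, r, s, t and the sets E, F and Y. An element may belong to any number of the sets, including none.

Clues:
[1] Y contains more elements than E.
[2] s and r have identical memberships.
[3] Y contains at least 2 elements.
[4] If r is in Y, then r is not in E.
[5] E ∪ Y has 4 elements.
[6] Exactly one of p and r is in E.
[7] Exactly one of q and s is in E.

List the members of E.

E = {p, q}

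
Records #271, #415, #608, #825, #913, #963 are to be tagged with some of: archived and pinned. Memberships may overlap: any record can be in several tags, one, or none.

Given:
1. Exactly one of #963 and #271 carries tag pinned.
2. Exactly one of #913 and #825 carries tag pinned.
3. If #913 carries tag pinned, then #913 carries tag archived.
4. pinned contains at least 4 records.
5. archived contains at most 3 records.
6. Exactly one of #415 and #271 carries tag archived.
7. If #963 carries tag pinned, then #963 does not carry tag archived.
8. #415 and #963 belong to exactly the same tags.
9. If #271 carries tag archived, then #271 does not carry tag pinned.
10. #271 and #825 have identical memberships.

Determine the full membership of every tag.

archived = {#271, #825, #913}; pinned = {#415, #608, #913, #963}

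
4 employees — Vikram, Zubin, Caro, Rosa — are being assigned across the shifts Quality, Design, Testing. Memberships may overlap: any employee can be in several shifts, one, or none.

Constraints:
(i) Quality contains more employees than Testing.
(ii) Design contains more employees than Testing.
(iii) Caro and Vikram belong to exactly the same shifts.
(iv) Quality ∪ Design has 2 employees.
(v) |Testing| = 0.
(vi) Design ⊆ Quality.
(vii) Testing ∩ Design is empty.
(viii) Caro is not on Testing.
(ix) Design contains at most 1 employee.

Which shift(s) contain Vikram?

From (viii): Caro ∉ Testing.
(iii): Vikram matches Caro: Vikram ∉ Testing.
(v): Testing already has 0, so the rest are out.
Suppose Vikram ∈ Quality: no assignment then satisfies all the clues, so Vikram ∉ Quality.

Vikram: none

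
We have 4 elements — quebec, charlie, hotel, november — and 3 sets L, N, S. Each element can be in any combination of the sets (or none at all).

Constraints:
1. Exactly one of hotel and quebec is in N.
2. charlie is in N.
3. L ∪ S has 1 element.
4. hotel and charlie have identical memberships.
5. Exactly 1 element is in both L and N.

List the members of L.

L = {november}

From (2): charlie ∈ N.
(4): hotel matches charlie: hotel ∈ N.
(1) (exactly one): quebec ∉ N.
Suppose quebec ∈ L: no assignment then satisfies all the clues, so quebec ∉ L.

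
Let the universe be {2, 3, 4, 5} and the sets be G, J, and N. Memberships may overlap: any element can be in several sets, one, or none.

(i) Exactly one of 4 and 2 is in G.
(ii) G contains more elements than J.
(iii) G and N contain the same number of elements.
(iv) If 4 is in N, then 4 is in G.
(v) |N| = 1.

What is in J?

J = {}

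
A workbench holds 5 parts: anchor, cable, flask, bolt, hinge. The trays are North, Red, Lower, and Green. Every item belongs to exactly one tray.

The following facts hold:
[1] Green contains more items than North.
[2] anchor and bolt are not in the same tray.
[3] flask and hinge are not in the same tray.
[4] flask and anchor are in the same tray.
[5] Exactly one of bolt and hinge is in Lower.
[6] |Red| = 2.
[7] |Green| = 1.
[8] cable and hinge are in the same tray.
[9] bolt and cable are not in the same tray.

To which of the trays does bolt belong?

bolt: Green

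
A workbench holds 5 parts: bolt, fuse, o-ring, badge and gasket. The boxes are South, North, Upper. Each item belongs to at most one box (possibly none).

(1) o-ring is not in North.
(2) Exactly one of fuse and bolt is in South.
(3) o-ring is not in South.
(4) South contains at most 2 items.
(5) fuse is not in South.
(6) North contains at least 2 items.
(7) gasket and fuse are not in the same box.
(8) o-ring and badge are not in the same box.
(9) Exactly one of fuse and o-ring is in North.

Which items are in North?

North = {badge, fuse}

From (1): o-ring ∉ North.
From (3): o-ring ∉ South.
From (5): fuse ∉ South.
(2) (exactly one): bolt ∈ South.
(9) (exactly one): fuse ∈ North.
(7): gasket ∉ North.
(6): only 2 candidates remain for North, so all are in.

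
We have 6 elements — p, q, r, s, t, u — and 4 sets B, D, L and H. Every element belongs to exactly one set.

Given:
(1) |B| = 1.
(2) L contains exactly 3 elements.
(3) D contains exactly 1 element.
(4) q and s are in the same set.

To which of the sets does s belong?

s: L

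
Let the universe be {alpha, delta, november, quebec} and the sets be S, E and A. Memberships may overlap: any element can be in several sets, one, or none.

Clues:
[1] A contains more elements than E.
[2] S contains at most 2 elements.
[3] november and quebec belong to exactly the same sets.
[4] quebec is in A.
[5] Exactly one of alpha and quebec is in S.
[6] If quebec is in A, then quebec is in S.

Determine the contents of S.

S = {november, quebec}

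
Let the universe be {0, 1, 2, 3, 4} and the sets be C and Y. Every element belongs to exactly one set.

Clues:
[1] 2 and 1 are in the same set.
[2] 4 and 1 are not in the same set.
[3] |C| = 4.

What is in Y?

Y = {4}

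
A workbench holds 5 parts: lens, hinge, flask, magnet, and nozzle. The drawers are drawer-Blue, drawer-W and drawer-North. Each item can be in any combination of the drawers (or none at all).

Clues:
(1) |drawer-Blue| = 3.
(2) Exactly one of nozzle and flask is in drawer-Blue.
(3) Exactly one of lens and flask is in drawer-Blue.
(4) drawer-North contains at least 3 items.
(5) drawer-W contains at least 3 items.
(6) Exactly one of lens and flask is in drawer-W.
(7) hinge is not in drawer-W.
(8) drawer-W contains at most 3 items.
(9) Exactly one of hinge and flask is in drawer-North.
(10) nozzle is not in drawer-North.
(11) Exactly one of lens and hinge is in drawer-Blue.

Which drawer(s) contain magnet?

From (7): hinge ∉ drawer-W.
From (10): nozzle ∉ drawer-North.
Suppose magnet ∉ drawer-Blue: no assignment then satisfies all the clues, so magnet ∈ drawer-Blue.

magnet: drawer-Blue, drawer-North, drawer-W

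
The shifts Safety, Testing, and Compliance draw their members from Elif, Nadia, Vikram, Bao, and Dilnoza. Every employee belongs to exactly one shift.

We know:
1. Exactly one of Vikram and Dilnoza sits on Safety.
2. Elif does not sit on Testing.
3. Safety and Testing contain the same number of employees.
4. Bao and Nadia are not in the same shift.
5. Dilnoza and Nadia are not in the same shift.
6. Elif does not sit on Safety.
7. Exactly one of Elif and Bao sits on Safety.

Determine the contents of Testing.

Testing = {Nadia, Vikram}

From (2): Elif ∉ Testing.
From (6): Elif ∉ Safety.
(7) (exactly one): Bao ∈ Safety.
Only one shift left: Elif ∈ Compliance.
(4): Nadia ∉ Safety.
Suppose Nadia ∉ Testing: no assignment then satisfies all the clues, so Nadia ∈ Testing.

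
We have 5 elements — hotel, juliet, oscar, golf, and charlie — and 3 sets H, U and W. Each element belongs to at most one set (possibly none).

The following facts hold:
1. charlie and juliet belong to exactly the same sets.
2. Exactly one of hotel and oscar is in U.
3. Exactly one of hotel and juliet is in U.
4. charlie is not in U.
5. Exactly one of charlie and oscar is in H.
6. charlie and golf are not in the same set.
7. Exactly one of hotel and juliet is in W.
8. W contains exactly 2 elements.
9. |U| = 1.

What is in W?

W = {charlie, juliet}

From (4): charlie ∉ U.
(1): juliet matches charlie: juliet ∉ U.
(3) (exactly one): hotel ∈ U.
(7) (exactly one): juliet ∈ W.
(9): U already has 1, so the rest are out.
(1): charlie matches juliet: charlie ∉ H.
(1): charlie matches juliet: charlie ∈ W.
(5) (exactly one): oscar ∈ H.
(6): golf ∉ W.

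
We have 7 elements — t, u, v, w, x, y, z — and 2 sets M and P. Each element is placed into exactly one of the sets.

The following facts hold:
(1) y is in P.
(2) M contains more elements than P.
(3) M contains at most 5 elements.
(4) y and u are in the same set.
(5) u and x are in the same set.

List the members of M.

M = {t, v, w, z}

From (1): y ∈ P.
(4): u matches y: u ∉ M.
(4): u matches y: u ∈ P.
(5): x matches u: x ∉ M.
(5): x matches u: x ∈ P.
Suppose t ∉ M: no assignment then satisfies all the clues, so t ∈ M.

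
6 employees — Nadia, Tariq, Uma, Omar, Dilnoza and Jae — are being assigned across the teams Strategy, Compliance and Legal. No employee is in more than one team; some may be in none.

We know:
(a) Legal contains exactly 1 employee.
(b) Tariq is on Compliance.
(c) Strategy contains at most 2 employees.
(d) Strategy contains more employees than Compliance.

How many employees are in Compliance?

From (b): Tariq ∈ Compliance.
Suppose Nadia ∈ Compliance: no assignment then satisfies all the clues, so Nadia ∉ Compliance.

1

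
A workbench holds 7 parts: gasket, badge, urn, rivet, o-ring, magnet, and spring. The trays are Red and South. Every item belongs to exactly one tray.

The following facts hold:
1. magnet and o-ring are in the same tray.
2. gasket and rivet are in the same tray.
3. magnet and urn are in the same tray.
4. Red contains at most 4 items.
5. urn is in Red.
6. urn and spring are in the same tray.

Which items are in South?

From (5): urn ∈ Red.
(3): magnet matches urn: magnet ∈ Red.
(6): spring matches urn: spring ∈ Red.
(1): o-ring matches magnet: o-ring ∈ Red.
(4): Red already has 4, so the rest are out.
Only one tray left: gasket ∈ South.
Only one tray left: badge ∈ South.
Only one tray left: rivet ∈ South.

South = {badge, gasket, rivet}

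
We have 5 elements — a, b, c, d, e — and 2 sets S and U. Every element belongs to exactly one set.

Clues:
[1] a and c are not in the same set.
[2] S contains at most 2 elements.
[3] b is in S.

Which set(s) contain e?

e: U

From (3): b ∈ S.
Suppose e ∈ S: no assignment then satisfies all the clues, so e ∉ S.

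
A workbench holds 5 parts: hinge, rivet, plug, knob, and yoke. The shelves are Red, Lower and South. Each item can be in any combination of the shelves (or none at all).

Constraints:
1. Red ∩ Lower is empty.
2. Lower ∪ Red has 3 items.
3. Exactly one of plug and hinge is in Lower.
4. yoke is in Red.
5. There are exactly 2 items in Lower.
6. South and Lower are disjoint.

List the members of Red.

From (4): yoke ∈ Red.
(1) (disjoint): yoke ∉ Lower.
Suppose hinge ∈ Red: no assignment then satisfies all the clues, so hinge ∉ Red.

Red = {yoke}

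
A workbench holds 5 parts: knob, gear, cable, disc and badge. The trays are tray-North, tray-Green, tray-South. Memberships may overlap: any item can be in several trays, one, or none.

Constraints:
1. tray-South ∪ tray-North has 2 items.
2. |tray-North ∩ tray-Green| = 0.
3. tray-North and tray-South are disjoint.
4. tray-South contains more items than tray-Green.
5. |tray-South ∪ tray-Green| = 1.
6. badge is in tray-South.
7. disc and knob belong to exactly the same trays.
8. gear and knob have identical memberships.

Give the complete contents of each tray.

tray-North = {cable}; tray-Green = {}; tray-South = {badge}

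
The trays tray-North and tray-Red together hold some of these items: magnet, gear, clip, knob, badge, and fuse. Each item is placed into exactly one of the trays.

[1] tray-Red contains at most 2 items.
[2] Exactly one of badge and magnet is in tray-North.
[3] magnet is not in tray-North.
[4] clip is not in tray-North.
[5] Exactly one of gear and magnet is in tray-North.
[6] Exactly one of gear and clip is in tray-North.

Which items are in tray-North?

tray-North = {badge, fuse, gear, knob}

From (3): magnet ∉ tray-North.
From (4): clip ∉ tray-North.
(2) (exactly one): badge ∈ tray-North.
(5) (exactly one): gear ∈ tray-North.
Only one tray left: magnet ∈ tray-Red.
Only one tray left: clip ∈ tray-Red.
(1): tray-Red already has 2, so the rest are out.
Only one tray left: knob ∈ tray-North.
Only one tray left: fuse ∈ tray-North.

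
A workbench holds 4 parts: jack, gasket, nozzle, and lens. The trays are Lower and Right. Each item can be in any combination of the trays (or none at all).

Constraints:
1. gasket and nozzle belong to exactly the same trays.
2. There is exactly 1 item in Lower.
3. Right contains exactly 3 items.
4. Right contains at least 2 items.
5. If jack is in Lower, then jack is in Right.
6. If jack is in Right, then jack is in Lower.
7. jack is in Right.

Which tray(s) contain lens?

lens: none

From (7): jack ∈ Right.
(6): jack ∈ Lower.
(2): Lower already has 1, so the rest are out.
Suppose lens ∈ Right: no assignment then satisfies all the clues, so lens ∉ Right.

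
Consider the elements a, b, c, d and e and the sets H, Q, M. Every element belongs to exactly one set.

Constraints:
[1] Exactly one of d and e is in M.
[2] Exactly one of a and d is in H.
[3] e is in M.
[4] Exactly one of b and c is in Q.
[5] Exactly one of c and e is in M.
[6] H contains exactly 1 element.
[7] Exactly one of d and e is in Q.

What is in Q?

Q = {c, d}

From (3): e ∈ M.
(1) (exactly one): d ∉ M.
(5) (exactly one): c ∉ M.
(7) (exactly one): d ∈ Q.
(2) (exactly one): a ∈ H.
(6): H already has 1, so the rest are out.
Only one set left: c ∈ Q.
(4) (exactly one): b ∉ Q.
Only one set left: b ∈ M.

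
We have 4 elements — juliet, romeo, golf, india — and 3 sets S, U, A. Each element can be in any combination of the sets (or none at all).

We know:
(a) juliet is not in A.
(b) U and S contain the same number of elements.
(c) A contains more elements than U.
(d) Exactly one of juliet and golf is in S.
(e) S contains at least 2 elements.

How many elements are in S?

2

From (a): juliet ∉ A.
Suppose romeo ∉ A: no assignment then satisfies all the clues, so romeo ∈ A.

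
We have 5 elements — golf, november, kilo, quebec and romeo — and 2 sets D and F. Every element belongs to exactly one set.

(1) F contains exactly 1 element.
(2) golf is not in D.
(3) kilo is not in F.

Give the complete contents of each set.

D = {kilo, november, quebec, romeo}; F = {golf}

From (2): golf ∉ D.
From (3): kilo ∉ F.
Only one set left: golf ∈ F.
Only one set left: kilo ∈ D.
(1): F already has 1, so the rest are out.
Only one set left: november ∈ D.
Only one set left: quebec ∈ D.
Only one set left: romeo ∈ D.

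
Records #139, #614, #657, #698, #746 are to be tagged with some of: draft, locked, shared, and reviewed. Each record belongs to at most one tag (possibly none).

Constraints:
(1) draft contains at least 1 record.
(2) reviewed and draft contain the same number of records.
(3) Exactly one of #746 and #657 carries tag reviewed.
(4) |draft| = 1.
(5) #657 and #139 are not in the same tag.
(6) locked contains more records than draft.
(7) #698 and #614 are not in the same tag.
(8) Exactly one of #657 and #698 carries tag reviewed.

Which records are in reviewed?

reviewed = {#657}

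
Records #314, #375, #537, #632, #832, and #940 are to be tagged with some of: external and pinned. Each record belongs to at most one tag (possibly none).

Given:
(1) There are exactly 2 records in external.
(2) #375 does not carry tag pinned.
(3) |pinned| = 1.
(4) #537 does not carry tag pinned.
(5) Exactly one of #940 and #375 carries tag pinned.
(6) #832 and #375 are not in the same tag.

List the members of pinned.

From (2): #375 ∉ pinned.
From (4): #537 ∉ pinned.
(5) (exactly one): #940 ∈ pinned.
(3): pinned already has 1, so the rest are out.

pinned = {#940}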